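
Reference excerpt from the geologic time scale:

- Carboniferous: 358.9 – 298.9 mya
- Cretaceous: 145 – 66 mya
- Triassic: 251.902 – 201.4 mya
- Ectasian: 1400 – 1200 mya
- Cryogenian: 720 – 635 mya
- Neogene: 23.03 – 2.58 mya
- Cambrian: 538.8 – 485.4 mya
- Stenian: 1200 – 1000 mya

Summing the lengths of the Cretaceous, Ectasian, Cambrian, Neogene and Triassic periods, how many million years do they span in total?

Each duration: Cretaceous = 79; Ectasian = 200; Cambrian = 53.4; Neogene = 20.45; Triassic = 50.502.
Sum: 79 + 200 + 53.4 + 20.45 + 50.502 = 403.352 Myr.

403.352 million years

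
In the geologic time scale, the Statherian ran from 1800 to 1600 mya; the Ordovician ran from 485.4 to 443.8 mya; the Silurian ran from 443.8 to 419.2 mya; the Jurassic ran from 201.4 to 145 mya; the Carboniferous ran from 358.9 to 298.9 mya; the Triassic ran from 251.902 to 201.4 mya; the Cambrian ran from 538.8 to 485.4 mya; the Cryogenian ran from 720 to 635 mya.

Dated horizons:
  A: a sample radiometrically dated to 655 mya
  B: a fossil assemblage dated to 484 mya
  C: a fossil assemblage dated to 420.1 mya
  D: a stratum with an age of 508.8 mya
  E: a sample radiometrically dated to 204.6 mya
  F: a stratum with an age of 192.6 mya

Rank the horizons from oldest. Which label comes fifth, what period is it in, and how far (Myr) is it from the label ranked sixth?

E, in the Triassic; 12 million years to F

Larger Ma means older, so oldest first: A 655 > D 508.8 > B 484 > C 420.1 > E 204.6 > F 192.6.
Counting 5 along gives E (204.6 Ma); the excerpt puts that inside the Triassic, 251.902–201.4 Ma.
Next in line is F (192.6 Ma), and 204.6 − 192.6 = 12 Myr.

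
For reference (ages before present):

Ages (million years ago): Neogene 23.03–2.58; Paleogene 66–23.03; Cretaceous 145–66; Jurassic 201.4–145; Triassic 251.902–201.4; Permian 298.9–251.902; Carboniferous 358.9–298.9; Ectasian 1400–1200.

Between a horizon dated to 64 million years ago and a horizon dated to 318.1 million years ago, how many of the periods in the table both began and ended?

4

318.1 Ma sits inside the Carboniferous (358.9–298.9) and 64 Ma inside the Paleogene (66–23.03); neither of those is wholly between the two dates.
The listed periods lying completely between them are Permian, Triassic, Jurassic, Cretaceous — 4 in all.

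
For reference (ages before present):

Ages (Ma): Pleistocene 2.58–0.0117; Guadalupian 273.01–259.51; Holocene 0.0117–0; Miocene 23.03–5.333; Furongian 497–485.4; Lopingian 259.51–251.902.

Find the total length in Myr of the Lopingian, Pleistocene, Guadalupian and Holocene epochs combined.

Duration is start − end for each: (259.51 − 251.902) + (2.58 − 0.0117) + (273.01 − 259.51) + (0.0117 − 0).
That is 7.608 + 2.5683 + 13.5 + 0.0117, which totals 23.688 million years.

23.688 million years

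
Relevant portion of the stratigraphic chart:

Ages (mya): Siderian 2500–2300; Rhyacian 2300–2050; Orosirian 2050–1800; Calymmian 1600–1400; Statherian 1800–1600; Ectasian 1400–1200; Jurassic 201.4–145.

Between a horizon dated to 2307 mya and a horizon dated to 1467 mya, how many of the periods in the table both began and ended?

3

The older date is 2307 Ma and the younger is 1467 Ma.
Periods with start < 2307 and end > 1467 Ma: Rhyacian (2300–2050), Orosirian (2050–1800), Statherian (1800–1600).
That is 3 complete periods.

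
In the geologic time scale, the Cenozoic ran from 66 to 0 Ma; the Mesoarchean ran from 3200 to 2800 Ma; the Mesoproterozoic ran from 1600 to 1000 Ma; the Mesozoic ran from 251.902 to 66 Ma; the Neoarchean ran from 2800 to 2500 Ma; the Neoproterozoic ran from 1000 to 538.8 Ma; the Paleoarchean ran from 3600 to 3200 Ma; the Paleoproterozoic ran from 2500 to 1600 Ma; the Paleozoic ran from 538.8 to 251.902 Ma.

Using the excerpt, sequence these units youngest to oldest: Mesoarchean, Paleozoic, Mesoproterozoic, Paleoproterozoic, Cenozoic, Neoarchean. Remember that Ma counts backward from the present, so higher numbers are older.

Cenozoic, Paleozoic, Mesoproterozoic, Paleoproterozoic, Neoarchean, Mesoarchean

The oldest of these is Mesoarchean (starts 3200 Ma) and the youngest is Cenozoic (ends 0 Ma).
In between, by decreasing start age: Neoarchean (2800), Paleoproterozoic (2500), Mesoproterozoic (1600), Paleozoic (538.8).
Listing youngest first means reversing that sequence.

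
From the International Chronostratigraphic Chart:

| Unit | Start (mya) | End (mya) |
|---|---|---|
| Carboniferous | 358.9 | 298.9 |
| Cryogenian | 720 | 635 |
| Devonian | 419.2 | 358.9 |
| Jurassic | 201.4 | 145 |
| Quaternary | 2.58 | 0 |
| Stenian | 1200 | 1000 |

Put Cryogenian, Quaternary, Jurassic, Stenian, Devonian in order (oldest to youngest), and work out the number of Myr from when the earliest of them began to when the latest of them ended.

Start ages (Ma): Stenian 1200, Cryogenian 720, Devonian 419.2, Jurassic 201.4, Quaternary 2.58.
Ordered oldest to youngest: Stenian, Cryogenian, Devonian, Jurassic, Quaternary.
Span = 1200 − 0 = 1200 Myr.

Stenian → Cryogenian → Devonian → Jurassic → Quaternary; total span 1200 Myr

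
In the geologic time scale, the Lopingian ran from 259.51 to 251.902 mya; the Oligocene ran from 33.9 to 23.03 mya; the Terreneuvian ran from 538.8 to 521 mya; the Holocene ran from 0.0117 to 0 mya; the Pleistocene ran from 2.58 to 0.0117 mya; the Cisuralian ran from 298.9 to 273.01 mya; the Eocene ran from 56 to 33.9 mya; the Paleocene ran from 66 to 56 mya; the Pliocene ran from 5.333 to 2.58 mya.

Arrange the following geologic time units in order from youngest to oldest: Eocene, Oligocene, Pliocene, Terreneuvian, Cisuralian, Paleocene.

Read off each span (Ma): Eocene 56–33.9; Oligocene 33.9–23.03; Pliocene 5.333–2.58; Terreneuvian 538.8–521; Cisuralian 298.9–273.01; Paleocene 66–56.
Larger Ma is older, so oldest→youngest is Terreneuvian, Cisuralian, Paleocene, Eocene, Oligocene, Pliocene; reverse it for youngest→oldest.

Pliocene → Oligocene → Eocene → Paleocene → Cisuralian → Terreneuvian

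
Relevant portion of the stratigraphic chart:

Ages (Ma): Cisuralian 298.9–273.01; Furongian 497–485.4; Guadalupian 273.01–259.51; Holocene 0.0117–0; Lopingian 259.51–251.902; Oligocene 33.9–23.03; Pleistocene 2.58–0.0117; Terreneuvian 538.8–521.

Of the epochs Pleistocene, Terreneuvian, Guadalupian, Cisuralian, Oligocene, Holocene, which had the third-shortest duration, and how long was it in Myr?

Start − end for each: Pleistocene 2.58 − 0.0117 = 2.5683; Terreneuvian 538.8 − 521 = 17.8; Guadalupian 273.01 − 259.51 = 13.5; Cisuralian 298.9 − 273.01 = 25.89; Oligocene 33.9 − 23.03 = 10.87; Holocene 0.0117 − 0 = 0.0117.
Ranking these from shortest: Holocene < Pleistocene < Oligocene < Guadalupian < Terreneuvian < Cisuralian.
Position 3 in that ranking is Oligocene, which lasted 10.87 Myr.

Oligocene, 10.87 million years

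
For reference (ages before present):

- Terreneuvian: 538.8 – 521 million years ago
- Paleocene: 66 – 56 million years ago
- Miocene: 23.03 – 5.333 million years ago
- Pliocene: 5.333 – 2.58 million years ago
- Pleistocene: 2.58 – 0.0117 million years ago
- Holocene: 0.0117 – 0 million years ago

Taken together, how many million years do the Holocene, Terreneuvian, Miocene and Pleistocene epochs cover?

38.077 million years

Each duration: Holocene = 0.0117; Terreneuvian = 17.8; Miocene = 17.697; Pleistocene = 2.5683.
Sum: 0.0117 + 17.8 + 17.697 + 2.5683 = 38.077 Myr.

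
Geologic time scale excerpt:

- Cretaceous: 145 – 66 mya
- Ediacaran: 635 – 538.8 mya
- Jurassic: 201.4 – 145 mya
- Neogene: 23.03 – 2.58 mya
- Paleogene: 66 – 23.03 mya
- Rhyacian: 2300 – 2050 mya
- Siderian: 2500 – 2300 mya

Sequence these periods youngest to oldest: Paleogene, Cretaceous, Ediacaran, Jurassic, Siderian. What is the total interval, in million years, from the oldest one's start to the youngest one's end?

Paleogene, Cretaceous, Jurassic, Ediacaran, Siderian; total span 2476.97 Myr

Start ages (Ma): Siderian 2500, Ediacaran 635, Jurassic 201.4, Cretaceous 145, Paleogene 66.
Ordered youngest to oldest: Paleogene, Cretaceous, Jurassic, Ediacaran, Siderian.
Span = 2500 − 23.03 = 2476.97 Myr.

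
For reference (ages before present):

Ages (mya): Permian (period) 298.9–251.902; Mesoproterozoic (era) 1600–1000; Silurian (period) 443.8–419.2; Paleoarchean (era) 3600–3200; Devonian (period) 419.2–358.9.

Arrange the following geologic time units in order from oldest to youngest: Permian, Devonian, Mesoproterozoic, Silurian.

Mesoproterozoic, then Silurian, then Devonian, then Permian

Read off each span (Ma): Permian 298.9–251.902; Devonian 419.2–358.9; Mesoproterozoic 1600–1000; Silurian 443.8–419.2.
Larger Ma is older, so oldest→youngest is Mesoproterozoic, Silurian, Devonian, Permian.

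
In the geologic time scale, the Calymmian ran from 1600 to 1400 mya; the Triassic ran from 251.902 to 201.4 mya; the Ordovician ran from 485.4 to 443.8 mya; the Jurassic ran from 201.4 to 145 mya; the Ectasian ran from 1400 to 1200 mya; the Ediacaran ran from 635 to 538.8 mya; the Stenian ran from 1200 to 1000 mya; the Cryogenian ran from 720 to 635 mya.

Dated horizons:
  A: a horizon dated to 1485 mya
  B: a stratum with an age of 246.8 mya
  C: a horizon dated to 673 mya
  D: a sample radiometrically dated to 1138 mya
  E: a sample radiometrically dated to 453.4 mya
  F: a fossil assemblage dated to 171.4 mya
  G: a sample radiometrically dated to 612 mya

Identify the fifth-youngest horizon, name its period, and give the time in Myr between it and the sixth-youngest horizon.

C, in the Cryogenian; 465 million years to D

Smaller Ma means younger, so youngest first: F 171.4 < B 246.8 < E 453.4 < G 612 < C 673 < D 1138 < A 1485.
Counting 5 along gives C (673 Ma); the excerpt puts that inside the Cryogenian, 720–635 Ma.
Next in line is D (1138 Ma), and 1138 − 673 = 465 Myr.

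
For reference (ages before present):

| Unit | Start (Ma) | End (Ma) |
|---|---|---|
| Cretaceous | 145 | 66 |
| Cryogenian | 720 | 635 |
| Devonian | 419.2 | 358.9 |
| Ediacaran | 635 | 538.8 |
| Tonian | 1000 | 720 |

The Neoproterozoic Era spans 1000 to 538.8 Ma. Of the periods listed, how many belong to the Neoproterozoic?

3

Periods inside 1000–538.8 Ma: Tonian, Cryogenian, Ediacaran — 3 in total.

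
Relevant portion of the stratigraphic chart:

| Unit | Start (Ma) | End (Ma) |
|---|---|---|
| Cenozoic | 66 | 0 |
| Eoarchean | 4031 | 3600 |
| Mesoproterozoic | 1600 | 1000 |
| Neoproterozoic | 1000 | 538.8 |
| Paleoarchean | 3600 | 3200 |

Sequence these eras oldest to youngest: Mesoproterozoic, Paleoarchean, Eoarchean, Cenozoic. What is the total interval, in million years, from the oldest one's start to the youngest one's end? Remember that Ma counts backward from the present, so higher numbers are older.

Eoarchean → Paleoarchean → Mesoproterozoic → Cenozoic; total span 4031 Myr

From the excerpt: Mesoproterozoic 1600–1000; Paleoarchean 3600–3200; Eoarchean 4031–3600; Cenozoic 66–0 (Ma).
Larger Ma is earlier, so the oldest is Eoarchean and the youngest is Cenozoic; oldest to youngest: Eoarchean, Paleoarchean, Mesoproterozoic, Cenozoic.
Oldest start 4031 minus youngest end 0 gives 4031 Myr overall.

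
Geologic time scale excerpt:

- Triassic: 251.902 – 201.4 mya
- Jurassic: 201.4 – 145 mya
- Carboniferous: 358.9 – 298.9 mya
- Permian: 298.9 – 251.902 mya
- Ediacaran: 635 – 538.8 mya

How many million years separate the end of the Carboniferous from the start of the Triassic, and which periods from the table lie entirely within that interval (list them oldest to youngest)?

The Carboniferous closes at 298.9 Ma and the Triassic opens at 251.902 Ma, so the interval is 298.9 − 251.902 = 46.998 Myr.
A period fits inside if it starts at or after 298.9 Ma and ends at or before 251.902 Ma; oldest first that gives Permian.

46.998 million years; Permian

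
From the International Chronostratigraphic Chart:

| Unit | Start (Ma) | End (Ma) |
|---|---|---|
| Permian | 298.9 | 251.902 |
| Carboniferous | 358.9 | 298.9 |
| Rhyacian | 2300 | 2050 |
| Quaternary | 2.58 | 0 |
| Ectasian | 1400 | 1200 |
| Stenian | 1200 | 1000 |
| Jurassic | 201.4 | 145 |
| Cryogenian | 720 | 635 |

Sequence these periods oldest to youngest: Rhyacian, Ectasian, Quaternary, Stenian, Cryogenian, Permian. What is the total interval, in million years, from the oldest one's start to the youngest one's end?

Rhyacian → Ectasian → Stenian → Cryogenian → Permian → Quaternary; total span 2300 Myr

Start ages (Ma): Rhyacian 2300, Ectasian 1400, Stenian 1200, Cryogenian 720, Permian 298.9, Quaternary 2.58.
Ordered oldest to youngest: Rhyacian, Ectasian, Stenian, Cryogenian, Permian, Quaternary.
Span = 2300 − 0 = 2300 Myr.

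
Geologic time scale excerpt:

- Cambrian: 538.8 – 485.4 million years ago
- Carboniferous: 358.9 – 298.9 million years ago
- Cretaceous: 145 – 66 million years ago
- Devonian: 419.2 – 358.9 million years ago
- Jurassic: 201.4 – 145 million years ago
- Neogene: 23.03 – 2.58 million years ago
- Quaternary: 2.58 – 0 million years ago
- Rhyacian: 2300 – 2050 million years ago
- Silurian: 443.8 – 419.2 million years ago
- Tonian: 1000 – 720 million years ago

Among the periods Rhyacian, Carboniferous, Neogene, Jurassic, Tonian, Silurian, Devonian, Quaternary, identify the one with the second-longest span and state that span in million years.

Durations: Rhyacian 250; Carboniferous 60; Neogene 20.45; Jurassic 56.4; Tonian 280; Silurian 24.6; Devonian 60.3; Quaternary 2.58 Myr.
Sorted longest-first: Tonian (280), Rhyacian (250), Devonian (60.3), Carboniferous (60), Jurassic (56.4), Silurian (24.6), Neogene (20.45), Quaternary (2.58).
The second longest is Rhyacian at 250 Myr.

Rhyacian, 250 million years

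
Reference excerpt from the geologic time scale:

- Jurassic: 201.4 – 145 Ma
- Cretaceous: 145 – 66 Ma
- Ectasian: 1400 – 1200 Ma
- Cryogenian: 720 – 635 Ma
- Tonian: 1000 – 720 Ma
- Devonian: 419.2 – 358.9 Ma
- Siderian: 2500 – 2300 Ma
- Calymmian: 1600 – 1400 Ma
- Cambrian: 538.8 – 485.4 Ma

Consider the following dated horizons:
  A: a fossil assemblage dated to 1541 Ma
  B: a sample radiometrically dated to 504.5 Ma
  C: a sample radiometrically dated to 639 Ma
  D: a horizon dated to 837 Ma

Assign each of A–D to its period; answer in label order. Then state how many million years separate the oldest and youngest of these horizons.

A — Calymmian; B — Cambrian; C — Cryogenian; D — Tonian; span 1036.5 million years

A: 1541 Ma lies in 1600–1400 Ma, so Calymmian.
B: 504.5 Ma lies in 538.8–485.4 Ma, so Cambrian.
C: 639 Ma lies in 720–635 Ma, so Cryogenian.
D: 837 Ma lies in 1000–720 Ma, so Tonian.
Oldest = 1541 Ma, youngest = 504.5 Ma → span 1036.5 Myr.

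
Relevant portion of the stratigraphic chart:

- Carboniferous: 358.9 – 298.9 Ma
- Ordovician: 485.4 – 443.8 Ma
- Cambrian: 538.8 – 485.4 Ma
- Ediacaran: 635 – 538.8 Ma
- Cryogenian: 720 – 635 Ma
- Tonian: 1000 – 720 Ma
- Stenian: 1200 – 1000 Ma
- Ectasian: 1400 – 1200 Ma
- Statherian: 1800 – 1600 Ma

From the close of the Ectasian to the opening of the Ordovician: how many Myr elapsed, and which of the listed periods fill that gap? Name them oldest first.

The Ectasian closes at 1200 Ma and the Ordovician opens at 485.4 Ma, so the interval is 1200 − 485.4 = 714.6 Myr.
A period fits inside if it starts at or after 1200 Ma and ends at or before 485.4 Ma; oldest first that gives Stenian, Tonian, Cryogenian, Ediacaran, Cambrian.

714.6 million years; Stenian, Tonian, Cryogenian, Ediacaran, Cambrian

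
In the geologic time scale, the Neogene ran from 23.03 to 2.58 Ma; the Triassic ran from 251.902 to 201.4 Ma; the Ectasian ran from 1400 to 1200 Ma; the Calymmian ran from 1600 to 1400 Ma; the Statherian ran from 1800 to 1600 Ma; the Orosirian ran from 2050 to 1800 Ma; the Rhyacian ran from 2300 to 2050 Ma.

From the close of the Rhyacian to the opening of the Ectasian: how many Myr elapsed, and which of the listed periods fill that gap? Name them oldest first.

650 million years; Orosirian, Statherian, Calymmian

End of Rhyacian = 2050 Ma; start of Ectasian = 1400 Ma.
Gap = 2050 − 1400 = 650 Myr.
Periods wholly inside 2050–1400 Ma: Orosirian (2050–1800), Statherian (1800–1600), Calymmian (1600–1400).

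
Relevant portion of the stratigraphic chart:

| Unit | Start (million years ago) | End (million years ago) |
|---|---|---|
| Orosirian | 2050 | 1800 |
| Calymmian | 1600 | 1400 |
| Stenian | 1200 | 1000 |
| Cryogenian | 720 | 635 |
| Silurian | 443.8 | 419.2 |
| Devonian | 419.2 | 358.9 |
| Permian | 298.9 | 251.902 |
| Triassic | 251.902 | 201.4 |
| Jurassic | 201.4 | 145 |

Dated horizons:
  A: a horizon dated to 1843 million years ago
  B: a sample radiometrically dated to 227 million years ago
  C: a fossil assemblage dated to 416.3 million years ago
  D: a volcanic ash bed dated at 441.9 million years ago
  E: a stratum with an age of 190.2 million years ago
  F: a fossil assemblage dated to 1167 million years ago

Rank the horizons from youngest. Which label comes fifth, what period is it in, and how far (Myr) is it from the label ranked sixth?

F, in the Stenian; 676 million years to A

Smaller Ma means younger, so youngest first: E 190.2 < B 227 < C 416.3 < D 441.9 < F 1167 < A 1843.
Counting 5 along gives F (1167 Ma); the excerpt puts that inside the Stenian, 1200–1000 Ma.
Next in line is A (1843 Ma), and 1843 − 1167 = 676 Myr.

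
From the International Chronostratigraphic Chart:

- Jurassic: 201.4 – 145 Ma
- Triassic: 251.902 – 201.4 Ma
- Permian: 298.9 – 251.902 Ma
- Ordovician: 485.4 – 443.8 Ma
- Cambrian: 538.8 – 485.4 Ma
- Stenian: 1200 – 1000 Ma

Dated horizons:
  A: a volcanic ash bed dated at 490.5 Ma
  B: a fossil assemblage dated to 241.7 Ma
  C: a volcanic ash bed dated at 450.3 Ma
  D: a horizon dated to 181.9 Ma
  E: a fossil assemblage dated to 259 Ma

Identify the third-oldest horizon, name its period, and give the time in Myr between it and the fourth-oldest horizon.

Larger Ma means older, so oldest first: A 490.5 > C 450.3 > E 259 > B 241.7 > D 181.9.
Counting 3 along gives E (259 Ma); the excerpt puts that inside the Permian, 298.9–251.902 Ma.
Next in line is B (241.7 Ma), and 259 − 241.7 = 17.3 Myr.

E, in the Permian; 17.3 million years to B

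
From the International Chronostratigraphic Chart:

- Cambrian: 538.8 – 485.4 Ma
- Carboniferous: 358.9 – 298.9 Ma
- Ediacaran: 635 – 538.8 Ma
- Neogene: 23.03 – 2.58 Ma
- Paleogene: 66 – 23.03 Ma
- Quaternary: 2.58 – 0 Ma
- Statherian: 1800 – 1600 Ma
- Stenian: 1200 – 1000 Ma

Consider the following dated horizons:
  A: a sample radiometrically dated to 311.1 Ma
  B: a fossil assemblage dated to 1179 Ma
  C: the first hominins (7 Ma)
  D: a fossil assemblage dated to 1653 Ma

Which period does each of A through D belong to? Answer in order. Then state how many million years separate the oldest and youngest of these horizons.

Match each age against the start–end ranges in the excerpt: A = 311.1 Ma → Carboniferous (358.9–298.9); B = 1179 Ma → Stenian (1200–1000); C = 7 Ma → Neogene (23.03–2.58); D = 1653 Ma → Statherian (1800–1600).
The largest age is 1653 Ma and the smallest is 7 Ma; their difference is 1646 Myr.

A — Carboniferous; B — Stenian; C — Neogene; D — Statherian; span 1646 million years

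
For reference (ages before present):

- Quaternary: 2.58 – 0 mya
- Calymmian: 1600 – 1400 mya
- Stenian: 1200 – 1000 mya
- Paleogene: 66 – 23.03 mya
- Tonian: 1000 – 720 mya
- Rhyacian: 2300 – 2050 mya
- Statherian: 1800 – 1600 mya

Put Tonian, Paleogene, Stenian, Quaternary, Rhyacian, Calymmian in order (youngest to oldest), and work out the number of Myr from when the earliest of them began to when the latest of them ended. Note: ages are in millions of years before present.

Start ages (Ma): Rhyacian 2300, Calymmian 1600, Stenian 1200, Tonian 1000, Paleogene 66, Quaternary 2.58.
Ordered youngest to oldest: Quaternary, Paleogene, Tonian, Stenian, Calymmian, Rhyacian.
Span = 2300 − 0 = 2300 Myr.

Quaternary → Paleogene → Tonian → Stenian → Calymmian → Rhyacian; total span 2300 Myr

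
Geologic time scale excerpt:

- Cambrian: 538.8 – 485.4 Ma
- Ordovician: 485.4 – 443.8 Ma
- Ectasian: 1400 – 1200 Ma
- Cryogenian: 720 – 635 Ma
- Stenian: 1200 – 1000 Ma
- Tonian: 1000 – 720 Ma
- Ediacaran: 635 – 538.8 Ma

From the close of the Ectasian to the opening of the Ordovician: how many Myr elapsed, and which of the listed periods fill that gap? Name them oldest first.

The Ectasian closes at 1200 Ma and the Ordovician opens at 485.4 Ma, so the interval is 1200 − 485.4 = 714.6 Myr.
A period fits inside if it starts at or after 1200 Ma and ends at or before 485.4 Ma; oldest first that gives Stenian, Tonian, Cryogenian, Ediacaran, Cambrian.

714.6 million years; Stenian, Tonian, Cryogenian, Ediacaran, Cambrian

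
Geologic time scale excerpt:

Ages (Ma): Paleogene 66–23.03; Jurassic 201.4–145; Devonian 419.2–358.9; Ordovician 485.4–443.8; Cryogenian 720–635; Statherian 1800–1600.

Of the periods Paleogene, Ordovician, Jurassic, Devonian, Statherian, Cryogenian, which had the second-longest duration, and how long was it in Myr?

Cryogenian, 85 million years

Durations: Paleogene 42.97; Ordovician 41.6; Jurassic 56.4; Devonian 60.3; Statherian 200; Cryogenian 85 Myr.
Sorted longest-first: Statherian (200), Cryogenian (85), Devonian (60.3), Jurassic (56.4), Paleogene (42.97), Ordovician (41.6).
The second longest is Cryogenian at 85 Myr.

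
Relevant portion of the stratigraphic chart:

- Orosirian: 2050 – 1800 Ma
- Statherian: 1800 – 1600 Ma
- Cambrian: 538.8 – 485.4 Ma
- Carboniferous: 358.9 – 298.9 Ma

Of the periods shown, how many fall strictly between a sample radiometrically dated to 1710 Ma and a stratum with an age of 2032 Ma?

0

Checking each listed span, none has both start < 2032 Ma and end > 1710 Ma — every period straddles one of the two dates or lies outside them — so the count is 0.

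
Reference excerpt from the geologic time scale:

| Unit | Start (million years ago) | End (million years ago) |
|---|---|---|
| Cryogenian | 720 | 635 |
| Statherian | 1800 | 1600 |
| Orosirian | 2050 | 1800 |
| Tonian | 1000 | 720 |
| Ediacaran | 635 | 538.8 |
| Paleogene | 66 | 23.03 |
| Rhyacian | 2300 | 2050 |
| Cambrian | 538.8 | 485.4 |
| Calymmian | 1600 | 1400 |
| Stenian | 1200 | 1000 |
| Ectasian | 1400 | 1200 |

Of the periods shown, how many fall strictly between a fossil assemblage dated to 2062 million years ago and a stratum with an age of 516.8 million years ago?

8

2062 Ma sits inside the Rhyacian (2300–2050) and 516.8 Ma inside the Cambrian (538.8–485.4); neither of those is wholly between the two dates.
The listed periods lying completely between them are Orosirian, Statherian, Calymmian, Ectasian, Stenian, Tonian, Cryogenian, Ediacaran — 8 in all.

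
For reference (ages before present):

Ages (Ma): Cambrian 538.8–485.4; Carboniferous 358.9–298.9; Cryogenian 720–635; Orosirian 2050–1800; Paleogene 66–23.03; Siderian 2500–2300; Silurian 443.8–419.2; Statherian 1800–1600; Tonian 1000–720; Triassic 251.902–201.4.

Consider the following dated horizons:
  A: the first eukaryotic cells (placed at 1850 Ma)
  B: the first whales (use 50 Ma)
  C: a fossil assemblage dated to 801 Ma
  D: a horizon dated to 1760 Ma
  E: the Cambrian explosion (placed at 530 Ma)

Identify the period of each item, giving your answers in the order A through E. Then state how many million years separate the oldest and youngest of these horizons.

A — Orosirian; B — Paleogene; C — Tonian; D — Statherian; E — Cambrian; span 1800 million years

A: 1850 Ma lies in 2050–1800 Ma, so Orosirian.
B: 50 Ma lies in 66–23.03 Ma, so Paleogene.
C: 801 Ma lies in 1000–720 Ma, so Tonian.
D: 1760 Ma lies in 1800–1600 Ma, so Statherian.
E: 530 Ma lies in 538.8–485.4 Ma, so Cambrian.
Oldest = 1850 Ma, youngest = 50 Ma → span 1800 Myr.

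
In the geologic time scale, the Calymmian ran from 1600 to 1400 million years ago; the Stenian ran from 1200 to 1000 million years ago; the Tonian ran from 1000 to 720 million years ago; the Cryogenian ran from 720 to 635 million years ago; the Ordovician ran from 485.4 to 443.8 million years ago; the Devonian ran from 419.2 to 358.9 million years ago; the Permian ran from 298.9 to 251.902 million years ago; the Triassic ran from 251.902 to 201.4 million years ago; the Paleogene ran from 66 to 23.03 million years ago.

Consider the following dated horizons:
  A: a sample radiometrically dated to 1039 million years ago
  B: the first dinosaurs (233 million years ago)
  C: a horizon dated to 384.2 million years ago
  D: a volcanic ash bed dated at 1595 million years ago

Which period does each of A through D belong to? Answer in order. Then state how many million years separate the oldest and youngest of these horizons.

A — Stenian; B — Triassic; C — Devonian; D — Calymmian; span 1362 million years

Match each age against the start–end ranges in the excerpt: A = 1039 Ma → Stenian (1200–1000); B = 233 Ma → Triassic (251.902–201.4); C = 384.2 Ma → Devonian (419.2–358.9); D = 1595 Ma → Calymmian (1600–1400).
The largest age is 1595 Ma and the smallest is 233 Ma; their difference is 1362 Myr.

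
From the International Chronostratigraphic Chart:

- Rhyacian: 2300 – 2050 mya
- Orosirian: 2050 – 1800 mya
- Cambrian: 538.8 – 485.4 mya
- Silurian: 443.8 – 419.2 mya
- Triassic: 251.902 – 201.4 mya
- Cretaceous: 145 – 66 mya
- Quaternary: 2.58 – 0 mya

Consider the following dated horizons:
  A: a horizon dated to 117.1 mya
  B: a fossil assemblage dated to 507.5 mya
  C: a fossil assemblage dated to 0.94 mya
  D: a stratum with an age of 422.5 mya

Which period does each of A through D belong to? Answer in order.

A — Cretaceous; B — Cambrian; C — Quaternary; D — Silurian

A: 117.1 Ma lies in 145–66 Ma, so Cretaceous.
B: 507.5 Ma lies in 538.8–485.4 Ma, so Cambrian.
C: 0.94 Ma lies in 2.58–0 Ma, so Quaternary.
D: 422.5 Ma lies in 443.8–419.2 Ma, so Silurian.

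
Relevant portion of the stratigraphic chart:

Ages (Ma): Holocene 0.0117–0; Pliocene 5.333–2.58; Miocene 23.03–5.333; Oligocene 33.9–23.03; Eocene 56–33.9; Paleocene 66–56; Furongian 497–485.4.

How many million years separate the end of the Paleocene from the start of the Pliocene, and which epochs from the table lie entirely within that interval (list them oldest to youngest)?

50.667 million years; Eocene, Oligocene, Miocene

End of Paleocene = 56 Ma; start of Pliocene = 5.333 Ma.
Gap = 56 − 5.333 = 50.667 Myr.
Epochs wholly inside 56–5.333 Ma: Eocene (56–33.9), Oligocene (33.9–23.03), Miocene (23.03–5.333).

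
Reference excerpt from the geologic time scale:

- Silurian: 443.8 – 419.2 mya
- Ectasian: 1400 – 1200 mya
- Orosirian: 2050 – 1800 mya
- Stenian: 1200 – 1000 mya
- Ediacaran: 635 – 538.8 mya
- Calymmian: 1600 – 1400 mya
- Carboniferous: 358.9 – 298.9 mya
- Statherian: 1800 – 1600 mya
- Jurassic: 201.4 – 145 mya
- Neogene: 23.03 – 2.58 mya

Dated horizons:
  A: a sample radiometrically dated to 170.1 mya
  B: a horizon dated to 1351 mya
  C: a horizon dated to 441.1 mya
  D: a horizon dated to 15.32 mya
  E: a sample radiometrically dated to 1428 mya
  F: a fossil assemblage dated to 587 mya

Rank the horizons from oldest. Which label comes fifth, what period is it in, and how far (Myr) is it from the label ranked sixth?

Larger Ma means older, so oldest first: E 1428 > B 1351 > F 587 > C 441.1 > A 170.1 > D 15.32.
Counting 5 along gives A (170.1 Ma); the excerpt puts that inside the Jurassic, 201.4–145 Ma.
Next in line is D (15.32 Ma), and 170.1 − 15.32 = 154.78 Myr.

A, in the Jurassic; 154.78 million years to D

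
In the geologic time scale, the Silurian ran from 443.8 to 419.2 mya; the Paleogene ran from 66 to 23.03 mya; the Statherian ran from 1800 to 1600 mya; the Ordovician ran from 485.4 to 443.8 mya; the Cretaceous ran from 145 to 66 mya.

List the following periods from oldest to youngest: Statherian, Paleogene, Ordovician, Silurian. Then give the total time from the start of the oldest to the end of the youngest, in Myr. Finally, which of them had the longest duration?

Start ages (Ma): Statherian 1800, Ordovician 485.4, Silurian 443.8, Paleogene 66.
Ordered oldest to youngest: Statherian, Ordovician, Silurian, Paleogene.
Span = 1800 − 23.03 = 1776.97 Myr.
Durations: Silurian 24.6, Ordovician 41.6, Paleogene 42.97, Statherian 200 → longest is Statherian (200 Myr).

Statherian, Ordovician, Silurian, Paleogene; total span 1776.97 Myr; longest is Statherian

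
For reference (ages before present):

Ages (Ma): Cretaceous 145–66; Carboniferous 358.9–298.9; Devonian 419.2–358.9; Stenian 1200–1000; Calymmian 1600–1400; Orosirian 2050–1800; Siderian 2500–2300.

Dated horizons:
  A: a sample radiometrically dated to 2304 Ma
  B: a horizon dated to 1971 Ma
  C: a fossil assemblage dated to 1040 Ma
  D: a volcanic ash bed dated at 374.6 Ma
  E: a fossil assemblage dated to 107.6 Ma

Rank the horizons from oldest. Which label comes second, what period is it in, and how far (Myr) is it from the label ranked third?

Sorted oldest-first by Ma: A (2304), B (1971), C (1040), D (374.6), E (107.6).
The second oldest is B at 1971 Ma, which lies in 2050–1800 Ma: the Orosirian.
The third oldest is C at 1040 Ma; separation = |1971 − 1040| = 931 Myr.

B, in the Orosirian; 931 million years to C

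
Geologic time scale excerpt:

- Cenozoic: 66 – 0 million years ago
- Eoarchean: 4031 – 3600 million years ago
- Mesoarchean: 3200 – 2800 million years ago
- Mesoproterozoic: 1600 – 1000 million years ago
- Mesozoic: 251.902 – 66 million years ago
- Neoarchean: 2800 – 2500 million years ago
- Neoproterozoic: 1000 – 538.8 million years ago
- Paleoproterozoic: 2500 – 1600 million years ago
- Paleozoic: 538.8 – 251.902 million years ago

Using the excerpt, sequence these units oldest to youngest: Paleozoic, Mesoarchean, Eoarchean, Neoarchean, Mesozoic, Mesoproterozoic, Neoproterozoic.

The oldest of these is Eoarchean (starts 4031 Ma) and the youngest is Mesozoic (ends 66 Ma).
In between, by decreasing start age: Mesoarchean (3200), Neoarchean (2800), Mesoproterozoic (1600), Neoproterozoic (1000), Paleozoic (538.8).

Eoarchean, Mesoarchean, Neoarchean, Mesoproterozoic, Neoproterozoic, Paleozoic, Mesozoic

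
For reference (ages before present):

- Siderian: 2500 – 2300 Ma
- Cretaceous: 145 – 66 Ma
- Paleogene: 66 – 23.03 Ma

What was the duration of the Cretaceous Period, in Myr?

145 − 66 = 79 million years.

79 million years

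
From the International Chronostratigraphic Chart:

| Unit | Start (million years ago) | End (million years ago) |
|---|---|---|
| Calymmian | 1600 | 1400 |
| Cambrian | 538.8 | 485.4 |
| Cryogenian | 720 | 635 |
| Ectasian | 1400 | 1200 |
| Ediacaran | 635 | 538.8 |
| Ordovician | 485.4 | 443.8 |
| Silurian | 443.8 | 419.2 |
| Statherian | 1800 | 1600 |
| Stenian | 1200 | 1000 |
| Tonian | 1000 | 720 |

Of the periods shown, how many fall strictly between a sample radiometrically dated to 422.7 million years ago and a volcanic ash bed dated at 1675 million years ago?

The older date is 1675 Ma and the younger is 422.7 Ma.
Periods with start < 1675 and end > 422.7 Ma: Calymmian (1600–1400), Ectasian (1400–1200), Stenian (1200–1000), Tonian (1000–720), Cryogenian (720–635), Ediacaran (635–538.8), Cambrian (538.8–485.4), Ordovician (485.4–443.8).
That is 8 complete periods.

8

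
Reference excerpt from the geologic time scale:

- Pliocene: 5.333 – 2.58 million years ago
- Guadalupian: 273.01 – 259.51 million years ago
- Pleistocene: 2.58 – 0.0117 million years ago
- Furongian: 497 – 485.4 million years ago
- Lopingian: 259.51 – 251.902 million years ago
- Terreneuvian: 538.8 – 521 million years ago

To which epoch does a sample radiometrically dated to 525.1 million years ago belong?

Terreneuvian

525.1 Ma lies between 538.8 and 521 Ma, so it falls in the Terreneuvian.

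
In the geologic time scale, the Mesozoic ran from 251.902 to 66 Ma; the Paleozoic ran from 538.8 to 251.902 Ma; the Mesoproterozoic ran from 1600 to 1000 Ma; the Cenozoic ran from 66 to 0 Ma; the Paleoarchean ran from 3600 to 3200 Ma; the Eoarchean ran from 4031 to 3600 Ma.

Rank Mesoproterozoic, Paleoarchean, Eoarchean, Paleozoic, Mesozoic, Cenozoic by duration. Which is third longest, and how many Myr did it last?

Durations: Mesoproterozoic 600; Paleoarchean 400; Eoarchean 431; Paleozoic 286.898; Mesozoic 185.902; Cenozoic 66 Myr.
Sorted longest-first: Mesoproterozoic (600), Eoarchean (431), Paleoarchean (400), Paleozoic (286.898), Mesozoic (185.902), Cenozoic (66).
The third longest is Paleoarchean at 400 Myr.

Paleoarchean, 400 million years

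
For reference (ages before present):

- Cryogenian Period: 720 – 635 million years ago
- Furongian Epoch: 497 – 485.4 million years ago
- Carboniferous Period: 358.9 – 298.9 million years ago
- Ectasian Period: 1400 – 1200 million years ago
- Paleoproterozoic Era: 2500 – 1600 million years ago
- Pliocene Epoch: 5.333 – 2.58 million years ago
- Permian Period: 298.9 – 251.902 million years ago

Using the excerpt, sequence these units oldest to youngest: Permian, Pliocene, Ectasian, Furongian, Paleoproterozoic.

Sorting by start age (descending Ma, since larger Ma = older): Paleoproterozoic start 2500, Ectasian start 1400, Furongian start 497, Permian start 298.9, Pliocene start 5.333.

Paleoproterozoic → Ectasian → Furongian → Permian → Pliocene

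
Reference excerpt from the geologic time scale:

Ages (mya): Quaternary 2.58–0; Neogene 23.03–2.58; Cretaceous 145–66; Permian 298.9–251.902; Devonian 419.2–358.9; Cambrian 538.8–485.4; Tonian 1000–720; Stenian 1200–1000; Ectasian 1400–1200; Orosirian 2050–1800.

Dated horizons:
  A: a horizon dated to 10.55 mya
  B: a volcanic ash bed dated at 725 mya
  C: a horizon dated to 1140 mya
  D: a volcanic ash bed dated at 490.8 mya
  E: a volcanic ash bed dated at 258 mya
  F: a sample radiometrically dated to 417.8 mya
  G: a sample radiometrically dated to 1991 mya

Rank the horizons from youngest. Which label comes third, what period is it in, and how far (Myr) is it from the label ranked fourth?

F, in the Devonian; 73 million years to D

Sorted youngest-first by Ma: A (10.55), E (258), F (417.8), D (490.8), B (725), C (1140), G (1991).
The third youngest is F at 417.8 Ma, which lies in 419.2–358.9 Ma: the Devonian.
The fourth youngest is D at 490.8 Ma; separation = |417.8 − 490.8| = 73 Myr.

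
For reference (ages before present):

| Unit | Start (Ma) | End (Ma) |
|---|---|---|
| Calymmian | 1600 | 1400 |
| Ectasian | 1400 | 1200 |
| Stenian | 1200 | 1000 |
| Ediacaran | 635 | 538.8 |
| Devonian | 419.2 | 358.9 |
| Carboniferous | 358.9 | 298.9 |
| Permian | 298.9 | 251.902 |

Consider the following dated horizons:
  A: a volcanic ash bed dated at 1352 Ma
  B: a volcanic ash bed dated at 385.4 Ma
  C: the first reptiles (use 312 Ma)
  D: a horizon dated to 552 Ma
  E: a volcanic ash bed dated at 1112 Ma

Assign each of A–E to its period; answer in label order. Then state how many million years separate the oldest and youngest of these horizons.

Match each age against the start–end ranges in the excerpt: A = 1352 Ma → Ectasian (1400–1200); B = 385.4 Ma → Devonian (419.2–358.9); C = 312 Ma → Carboniferous (358.9–298.9); D = 552 Ma → Ediacaran (635–538.8); E = 1112 Ma → Stenian (1200–1000).
The largest age is 1352 Ma and the smallest is 312 Ma; their difference is 1040 Myr.

A — Ectasian; B — Devonian; C — Carboniferous; D — Ediacaran; E — Stenian; span 1040 million years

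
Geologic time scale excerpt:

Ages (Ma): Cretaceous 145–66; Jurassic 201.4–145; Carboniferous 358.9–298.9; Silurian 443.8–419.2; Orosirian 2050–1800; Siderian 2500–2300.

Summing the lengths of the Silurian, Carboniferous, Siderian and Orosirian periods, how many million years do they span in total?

534.6 million years

Each duration: Silurian = 24.6; Carboniferous = 60; Siderian = 200; Orosirian = 250.
Sum: 24.6 + 60 + 200 + 250 = 534.6 Myr.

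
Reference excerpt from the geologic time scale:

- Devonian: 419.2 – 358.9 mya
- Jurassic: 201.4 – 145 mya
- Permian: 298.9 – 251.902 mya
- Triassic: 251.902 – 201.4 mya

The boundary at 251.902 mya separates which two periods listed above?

Permian and Triassic

The Permian ends at 251.902 mya and the Triassic begins at 251.902 mya, so they share that boundary.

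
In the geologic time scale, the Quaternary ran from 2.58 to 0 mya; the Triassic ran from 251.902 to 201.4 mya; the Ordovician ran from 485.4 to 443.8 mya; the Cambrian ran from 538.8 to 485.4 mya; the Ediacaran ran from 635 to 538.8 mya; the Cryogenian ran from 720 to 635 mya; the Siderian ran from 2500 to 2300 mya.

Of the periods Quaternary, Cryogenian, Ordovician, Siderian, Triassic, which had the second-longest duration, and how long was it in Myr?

Durations: Quaternary 2.58; Cryogenian 85; Ordovician 41.6; Siderian 200; Triassic 50.502 Myr.
Sorted longest-first: Siderian (200), Cryogenian (85), Triassic (50.502), Ordovician (41.6), Quaternary (2.58).
The second longest is Cryogenian at 85 Myr.

Cryogenian, 85 million years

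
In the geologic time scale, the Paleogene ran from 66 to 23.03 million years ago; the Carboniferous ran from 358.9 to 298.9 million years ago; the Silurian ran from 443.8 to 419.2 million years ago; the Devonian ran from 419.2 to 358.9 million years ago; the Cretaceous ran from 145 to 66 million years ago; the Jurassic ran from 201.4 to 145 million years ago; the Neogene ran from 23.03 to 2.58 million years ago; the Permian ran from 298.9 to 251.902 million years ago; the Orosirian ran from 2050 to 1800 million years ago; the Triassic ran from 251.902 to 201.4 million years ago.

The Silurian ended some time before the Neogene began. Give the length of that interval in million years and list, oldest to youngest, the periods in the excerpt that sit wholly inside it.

396.17 million years; Devonian, Carboniferous, Permian, Triassic, Jurassic, Cretaceous, Paleogene

The Silurian closes at 419.2 Ma and the Neogene opens at 23.03 Ma, so the interval is 419.2 − 23.03 = 396.17 Myr.
A period fits inside if it starts at or after 419.2 Ma and ends at or before 23.03 Ma; oldest first that gives Devonian, Carboniferous, Permian, Triassic, Jurassic, Cretaceous, Paleogene.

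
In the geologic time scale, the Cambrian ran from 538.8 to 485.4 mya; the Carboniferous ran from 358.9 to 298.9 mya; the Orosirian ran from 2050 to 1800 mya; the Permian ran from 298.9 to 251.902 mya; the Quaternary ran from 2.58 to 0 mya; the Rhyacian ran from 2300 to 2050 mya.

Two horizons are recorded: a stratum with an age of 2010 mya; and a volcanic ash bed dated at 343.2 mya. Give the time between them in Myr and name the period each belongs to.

1666.8 million years apart; the first in the Orosirian, the second in the Carboniferous

Elapsed time: 2010 − 343.2 = 1666.8 Myr.
2010 Ma lies within 2050–1800 Ma: Orosirian.
343.2 Ma lies within 358.9–298.9 Ma: Carboniferous.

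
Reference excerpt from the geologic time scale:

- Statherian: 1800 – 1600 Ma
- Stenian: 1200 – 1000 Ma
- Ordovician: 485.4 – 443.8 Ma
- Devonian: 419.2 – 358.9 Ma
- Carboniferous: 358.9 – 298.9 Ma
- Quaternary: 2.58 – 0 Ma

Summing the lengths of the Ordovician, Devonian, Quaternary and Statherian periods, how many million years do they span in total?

Each duration: Ordovician = 41.6; Devonian = 60.3; Quaternary = 2.58; Statherian = 200.
Sum: 41.6 + 60.3 + 2.58 + 200 = 304.48 Myr.

304.48 million years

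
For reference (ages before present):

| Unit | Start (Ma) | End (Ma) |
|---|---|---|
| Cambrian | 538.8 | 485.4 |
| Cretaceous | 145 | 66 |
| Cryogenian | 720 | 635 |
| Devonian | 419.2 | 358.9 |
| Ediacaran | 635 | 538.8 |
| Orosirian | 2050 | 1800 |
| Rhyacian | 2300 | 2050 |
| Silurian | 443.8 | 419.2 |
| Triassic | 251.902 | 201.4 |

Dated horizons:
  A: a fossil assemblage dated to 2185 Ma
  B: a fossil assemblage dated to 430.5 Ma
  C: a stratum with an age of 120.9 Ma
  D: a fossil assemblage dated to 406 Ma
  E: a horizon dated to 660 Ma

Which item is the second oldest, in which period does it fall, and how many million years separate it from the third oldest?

Sorted oldest-first by Ma: A (2185), E (660), B (430.5), D (406), C (120.9).
The second oldest is E at 660 Ma, which lies in 720–635 Ma: the Cryogenian.
The third oldest is B at 430.5 Ma; separation = |660 − 430.5| = 229.5 Myr.

E, in the Cryogenian; 229.5 million years to B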